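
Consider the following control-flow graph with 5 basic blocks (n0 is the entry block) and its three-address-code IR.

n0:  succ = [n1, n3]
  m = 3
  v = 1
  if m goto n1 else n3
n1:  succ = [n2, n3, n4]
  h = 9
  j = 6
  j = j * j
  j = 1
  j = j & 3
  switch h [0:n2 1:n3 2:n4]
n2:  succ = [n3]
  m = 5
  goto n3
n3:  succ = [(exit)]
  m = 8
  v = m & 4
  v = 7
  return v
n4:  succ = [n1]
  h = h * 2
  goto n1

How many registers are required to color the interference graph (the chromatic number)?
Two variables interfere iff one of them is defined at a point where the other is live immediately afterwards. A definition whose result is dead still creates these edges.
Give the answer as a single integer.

Answer: 2

Derivation:
Per-block:
  n0 def {m,v} use ∅
  n1 def {h,j} use ∅
  n2 def {m} use ∅
  n3 def {m,v} use ∅
  n4 def {h} use {h}

Backward fixpoint:
  n0 li=∅ lo=∅
  n1 li=∅ lo={h}
  n2 li=∅ lo=∅
  n3 li=∅ lo=∅
  n4 li={h} lo=∅

Interference:
  h: {j}
  j: {h}
  m: {v}
  v: {m}

Colouring:
  clique {h,j} ⇒ need ≥ 2
  assign h→R0 j→R1 m→R0 v→R1 — no edge inside a register ⇒ χ ≤ 2
  χ = 2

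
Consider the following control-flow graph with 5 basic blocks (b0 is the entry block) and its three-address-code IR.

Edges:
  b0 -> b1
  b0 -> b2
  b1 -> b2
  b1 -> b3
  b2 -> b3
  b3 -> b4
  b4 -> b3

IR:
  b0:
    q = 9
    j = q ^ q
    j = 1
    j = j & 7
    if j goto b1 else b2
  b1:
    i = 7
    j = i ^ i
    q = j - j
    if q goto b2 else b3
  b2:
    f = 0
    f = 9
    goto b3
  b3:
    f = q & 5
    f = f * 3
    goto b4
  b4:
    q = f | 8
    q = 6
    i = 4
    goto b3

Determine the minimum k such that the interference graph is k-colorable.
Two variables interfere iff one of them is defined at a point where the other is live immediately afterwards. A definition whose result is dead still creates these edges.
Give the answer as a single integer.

Answer: 2

Analysis:
Block summaries:
  b0 def {j,q} use ∅
  b1 def {i,j,q} use ∅
  b2 def {f} use ∅
  b3 def {f} use {q}
  b4 def {i,q} use {f}

Backward fixpoint:
  live b0: ∅→{q}
  live b1: ∅→{q}
  live b2: {q}→{q}
  live b3: {q}→{f}
  live b4: {f}→{q}

Interference:
  f — {q}
  i — {q}
  j — {q}
  q — {f,i,j}

Chromatic number:
  lower bound: {f,q} mutually conflict ⇒ χ ≥ 2
  assign f→r1 i→r1 j→r1 q→r0 — no edge inside a register ⇒ χ ≤ 2
  χ = 2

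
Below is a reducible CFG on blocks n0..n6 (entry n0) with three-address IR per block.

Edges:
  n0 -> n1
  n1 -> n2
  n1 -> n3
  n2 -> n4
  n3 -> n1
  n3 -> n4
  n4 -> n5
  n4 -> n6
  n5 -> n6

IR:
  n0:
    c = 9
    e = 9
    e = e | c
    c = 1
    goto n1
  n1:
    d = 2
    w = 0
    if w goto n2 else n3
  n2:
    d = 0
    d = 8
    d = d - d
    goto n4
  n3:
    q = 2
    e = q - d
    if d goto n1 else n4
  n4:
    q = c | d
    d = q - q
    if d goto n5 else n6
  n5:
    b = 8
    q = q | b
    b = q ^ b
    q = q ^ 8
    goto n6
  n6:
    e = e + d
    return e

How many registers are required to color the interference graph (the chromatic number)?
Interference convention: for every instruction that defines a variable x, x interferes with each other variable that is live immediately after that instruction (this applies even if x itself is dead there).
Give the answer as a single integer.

Block summaries:
  n0: {c,e} / ∅
  n1: {d,w} / ∅
  n2: {d} / ∅
  n3: {e,q} / {d}
  n4: {d,q} / {c,d}
  n5: {b,q} / {q}
  n6: {e} / {d,e}

Liveness:
  n0 li=∅ lo={c,e}
  n1 li={c,e} lo={c,d,e}
  n2 li={c,e} lo={c,d,e}
  n3 li={c,d} lo={c,d,e}
  n4 li={c,d,e} lo={d,e,q}
  n5 li={d,e,q} lo={d,e}
  n6 li={d,e} lo=∅

Conflict graph:
  b↔{d,e,q}
  c↔{d,e,q,w}
  d↔{b,c,e,q,w}
  e↔{b,c,d,q,w}
  q↔{b,c,d,e}
  w↔{c,d,e}

Chromatic number:
  clique {b,d,e,q} ⇒ need ≥ 4
  4-colouring: R0={d}  R1={e}  R2={b,c}  R3={q,w}
  χ = 4

Answer: 4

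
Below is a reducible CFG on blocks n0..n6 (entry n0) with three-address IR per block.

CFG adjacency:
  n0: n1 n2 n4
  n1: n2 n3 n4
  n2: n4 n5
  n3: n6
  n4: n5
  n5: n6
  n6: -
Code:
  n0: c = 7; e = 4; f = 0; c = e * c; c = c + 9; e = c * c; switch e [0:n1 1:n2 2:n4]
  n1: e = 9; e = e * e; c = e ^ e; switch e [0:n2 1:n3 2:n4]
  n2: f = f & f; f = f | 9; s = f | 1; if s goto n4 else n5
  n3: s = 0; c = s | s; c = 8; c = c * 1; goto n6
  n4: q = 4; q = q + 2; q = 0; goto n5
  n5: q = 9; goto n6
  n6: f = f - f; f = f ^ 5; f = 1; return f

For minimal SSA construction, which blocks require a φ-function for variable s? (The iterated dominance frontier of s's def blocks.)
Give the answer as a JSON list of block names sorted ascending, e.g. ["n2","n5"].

Answer: ["n4", "n5", "n6"]

Analysis:
idom tree: n1←n0 n2←n0 n3←n1 n4←n0 n5←n0 n6←n0
Dom∩ at merges:
  n2: preds {n0,n1}: {n0} ∩ {n0,n1} = {n0}; idom=n0
  n4: preds {n0,n1,n2}: {n0} ∩ {n0,n1} ∩ {n0,n2} = {n0}; idom=n0
  n5: preds {n2,n4}: {n0,n2} ∩ {n0,n4} = {n0}; idom=n0
  n6: preds {n3,n5}: {n0,n1,n3} ∩ {n0,n5} = {n0}; idom=n0

Frontier:
  n2←n0: walk · to n0
  n2←n1: walk n1 to n0
  n4←n0: walk · to n0
  n4←n1: walk n1 to n0
  n4←n2: walk n2 to n0
  n5←n2: walk n2 to n0
  n5←n4: walk n4 to n0
  n6←n3: walk n3→n1 to n0
  n6←n5: walk n5 to n0
  n0: DF=∅
  n1: DF={n2,n4,n6}
  n2: DF={n4,n5}
  n3: DF={n6}
  n4: DF={n5}
  n5: DF={n6}
  n6: DF=∅

φ for s: defs {n2,n3}
  DF⁺ = {n4,n5,n6}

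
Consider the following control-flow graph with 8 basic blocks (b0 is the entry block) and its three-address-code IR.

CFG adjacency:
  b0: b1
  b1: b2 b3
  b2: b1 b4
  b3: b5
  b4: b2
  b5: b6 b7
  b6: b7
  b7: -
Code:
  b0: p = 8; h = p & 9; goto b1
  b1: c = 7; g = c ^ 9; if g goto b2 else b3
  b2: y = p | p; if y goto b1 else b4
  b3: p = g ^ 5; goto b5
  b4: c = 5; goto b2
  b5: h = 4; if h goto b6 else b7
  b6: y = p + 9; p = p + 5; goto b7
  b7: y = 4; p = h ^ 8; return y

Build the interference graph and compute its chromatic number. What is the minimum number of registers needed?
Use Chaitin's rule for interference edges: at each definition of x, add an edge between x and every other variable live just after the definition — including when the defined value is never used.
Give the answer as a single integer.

Answer: 3

Derivation:
Block summaries:
  b0: {h,p} / ∅
  b1: {c,g} / ∅
  b2: {y} / {p}
  b3: {p} / {g}
  b4: {c} / ∅
  b5: {h} / ∅
  b6: {p,y} / {p}
  b7: {p,y} / {h}

Live sets:
  live b0: ∅→{p}
  live b1: {p}→{g,p}
  live b2: {p}→{p}
  live b3: {g}→{p}
  live b4: {p}→{p}
  live b5: {p}→{h,p}
  live b6: {h,p}→{h}
  live b7: {h}→∅

Conflict graph:
  c: {p}
  g: {p}
  h: {p,y}
  p: {c,g,h,y}
  y: {h,p}

Chromatic number:
  lower bound: {h,p,y} mutually conflict ⇒ χ ≥ 3
  assign c→r1 g→r1 h→r1 p→r0 y→r2 — no edge inside a register ⇒ χ ≤ 3
  χ = 3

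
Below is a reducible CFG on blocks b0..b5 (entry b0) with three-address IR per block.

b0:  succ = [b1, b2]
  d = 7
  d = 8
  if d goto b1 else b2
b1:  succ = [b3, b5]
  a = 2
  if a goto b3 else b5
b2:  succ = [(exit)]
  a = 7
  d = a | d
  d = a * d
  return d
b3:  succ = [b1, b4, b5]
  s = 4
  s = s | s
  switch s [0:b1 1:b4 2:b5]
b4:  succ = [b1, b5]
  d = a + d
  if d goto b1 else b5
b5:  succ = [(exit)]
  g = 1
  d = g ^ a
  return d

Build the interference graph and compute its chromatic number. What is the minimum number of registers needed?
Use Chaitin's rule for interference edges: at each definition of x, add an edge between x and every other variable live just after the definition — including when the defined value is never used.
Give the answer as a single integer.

Block summaries:
  b0 def {d} use ∅
  b1 def {a} use ∅
  b2 def {a,d} use {d}
  b3 def {s} use ∅
  b4 def {d} use {a,d}
  b5 def {d,g} use {a}

Live sets:
  live b0: ∅→{d}
  live b1: {d}→{a,d}
  live b2: {d}→∅
  live b3: {a,d}→{a,d}
  live b4: {a,d}→{a,d}
  live b5: {a}→∅

Interference:
  a: {d,g,s}
  d: {a,s}
  g: {a}
  s: {a,d}

Registers:
  lower bound: {a,d,s} mutually conflict ⇒ χ ≥ 3
  assign a→c0 d→c1 g→c1 s→c2 — no edge inside a register ⇒ χ ≤ 3
  χ = 3

Answer: 3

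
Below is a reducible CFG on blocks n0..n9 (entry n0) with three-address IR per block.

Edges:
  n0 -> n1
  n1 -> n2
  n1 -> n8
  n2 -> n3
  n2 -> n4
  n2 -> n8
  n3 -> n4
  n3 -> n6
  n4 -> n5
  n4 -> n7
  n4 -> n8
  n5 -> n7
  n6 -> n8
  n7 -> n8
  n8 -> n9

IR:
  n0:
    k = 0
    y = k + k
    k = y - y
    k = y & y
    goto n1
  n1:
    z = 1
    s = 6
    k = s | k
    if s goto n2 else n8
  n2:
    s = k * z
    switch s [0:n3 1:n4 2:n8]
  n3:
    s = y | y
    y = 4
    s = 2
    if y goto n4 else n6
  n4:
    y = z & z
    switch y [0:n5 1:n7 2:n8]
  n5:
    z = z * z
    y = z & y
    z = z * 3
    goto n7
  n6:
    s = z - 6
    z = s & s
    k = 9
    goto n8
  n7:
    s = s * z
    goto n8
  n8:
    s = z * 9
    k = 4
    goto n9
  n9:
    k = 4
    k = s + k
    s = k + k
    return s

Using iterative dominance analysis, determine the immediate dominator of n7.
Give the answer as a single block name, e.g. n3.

Answer: n4

Working:
idom tree: n1←n0 n2←n1 n3←n2 n4←n2 n5←n4 n6←n3 n7←n4 n8←n1 n9←n8
Join-block Dom:
  n4: preds {n2,n3}: {n0,n1,n2} ∩ {n0,n1,n2,n3} = {n0,n1,n2}; idom=n2
  n7: preds {n4,n5}: {n0,n1,n2,n4} ∩ {n0,n1,n2,n4,n5} = {n0,n1,n2,n4}; idom=n4
  n8: preds {n1,n2,n4,n6,n7}: {n0,n1} ∩ {n0,n1,n2} ∩ {n0,n1,n2,n4} ∩ {n0,n1,n2,n3,n6} ∩ {n0,n1,n2,n4,n7} = {n0,n1}; idom=n1

idom(n7) = n4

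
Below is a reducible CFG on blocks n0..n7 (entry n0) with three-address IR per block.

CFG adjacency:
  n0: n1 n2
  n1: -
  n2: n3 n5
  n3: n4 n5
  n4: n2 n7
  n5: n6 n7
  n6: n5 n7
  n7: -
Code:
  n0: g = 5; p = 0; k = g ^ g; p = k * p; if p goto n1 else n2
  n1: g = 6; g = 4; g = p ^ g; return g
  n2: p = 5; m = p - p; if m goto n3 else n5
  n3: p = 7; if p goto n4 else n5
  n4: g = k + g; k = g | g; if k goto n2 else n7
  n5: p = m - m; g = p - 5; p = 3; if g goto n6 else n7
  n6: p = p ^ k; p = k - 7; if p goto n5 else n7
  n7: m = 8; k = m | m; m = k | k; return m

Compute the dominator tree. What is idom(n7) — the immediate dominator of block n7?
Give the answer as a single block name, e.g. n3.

Answer: n2

Analysis:
idom tree: n1←n0 n2←n0 n3←n2 n4←n3 n5←n2 n6←n5 n7←n2
Dom at joins:
  n2: preds {n0,n4}: {n0} ∩ {n0,n2,n3,n4} = {n0}; idom=n0
  n5: preds {n2,n3,n6}: {n0,n2} ∩ {n0,n2,n3} ∩ {n0,n2,n5,n6} = {n0,n2}; idom=n2
  n7: preds {n4,n5,n6}: {n0,n2,n3,n4} ∩ {n0,n2,n5} ∩ {n0,n2,n5,n6} = {n0,n2}; idom=n2

idom(n7) = n2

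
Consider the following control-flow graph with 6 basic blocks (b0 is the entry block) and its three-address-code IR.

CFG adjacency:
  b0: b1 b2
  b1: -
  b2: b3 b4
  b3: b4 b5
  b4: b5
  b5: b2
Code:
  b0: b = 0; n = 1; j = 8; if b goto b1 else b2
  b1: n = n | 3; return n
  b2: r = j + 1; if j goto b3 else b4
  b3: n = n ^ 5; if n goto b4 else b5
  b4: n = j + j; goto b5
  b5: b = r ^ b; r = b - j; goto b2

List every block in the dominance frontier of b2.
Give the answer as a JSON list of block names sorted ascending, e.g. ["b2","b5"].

Answer: ["b2"]

Analysis:
idom tree: b1←b0 b2←b0 b3←b2 b4←b2 b5←b2
Join-block Dom:
  b2: preds {b0,b5}: {b0} ∩ {b0,b2,b5} = {b0}; idom=b0
  b4: preds {b2,b3}: {b0,b2} ∩ {b0,b2,b3} = {b0,b2}; idom=b2
  b5: preds {b3,b4}: {b0,b2,b3} ∩ {b0,b2,b4} = {b0,b2}; idom=b2

Frontier:
  b2←b0: walk · to b0
  b2←b5: walk b5→b2 to b0
  b4←b2: walk · to b2
  b4←b3: walk b3 to b2
  b5←b3: walk b3 to b2
  b5←b4: walk b4 to b2
  DF(b0)=∅
  DF(b1)=∅
  DF(b2)={b2}
  DF(b3)={b4,b5}
  DF(b4)={b5}
  DF(b5)={b2}

DF(b2) = ["b2"]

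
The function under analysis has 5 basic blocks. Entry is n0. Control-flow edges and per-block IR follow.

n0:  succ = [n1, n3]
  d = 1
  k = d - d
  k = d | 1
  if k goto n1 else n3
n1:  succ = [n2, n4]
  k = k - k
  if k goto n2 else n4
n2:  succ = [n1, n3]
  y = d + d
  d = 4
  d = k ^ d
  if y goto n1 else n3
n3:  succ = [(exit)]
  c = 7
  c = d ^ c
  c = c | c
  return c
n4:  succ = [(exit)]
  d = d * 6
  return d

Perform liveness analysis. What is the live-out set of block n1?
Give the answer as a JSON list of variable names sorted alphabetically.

Answer: ["d", "k"]

Working:
Block summaries:
  n0: def={d,k} ue=∅
  n1: def={k} ue={k}
  n2: def={d,y} ue={d,k}
  n3: def={c} ue={d}
  n4: def={d} ue={d}

Live sets:
  n0 li=∅ lo={d,k}
  n1 li={d,k} lo={d,k}
  n2 li={d,k} lo={d,k}
  n3 li={d} lo=∅
  n4 li={d} lo=∅

live-out(n1) = ["d", "k"]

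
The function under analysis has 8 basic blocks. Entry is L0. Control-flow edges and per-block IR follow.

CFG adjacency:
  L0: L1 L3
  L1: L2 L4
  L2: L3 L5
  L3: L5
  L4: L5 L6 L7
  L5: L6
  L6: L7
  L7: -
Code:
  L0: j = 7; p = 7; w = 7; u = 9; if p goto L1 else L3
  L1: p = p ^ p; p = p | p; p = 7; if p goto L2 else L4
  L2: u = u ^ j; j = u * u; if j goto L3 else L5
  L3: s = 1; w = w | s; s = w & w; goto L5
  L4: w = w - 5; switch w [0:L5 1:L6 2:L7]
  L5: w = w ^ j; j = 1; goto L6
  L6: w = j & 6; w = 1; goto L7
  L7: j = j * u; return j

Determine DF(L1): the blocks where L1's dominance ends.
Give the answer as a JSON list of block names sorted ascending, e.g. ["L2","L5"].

Answer: ["L3", "L5", "L6", "L7"]

Analysis:
idom tree: L1←L0 L2←L1 L3←L0 L4←L1 L5←L0 L6←L0 L7←L0
Join-block Dom:
  L3: preds {L0,L2}: {L0} ∩ {L0,L1,L2} = {L0}; idom=L0
  L5: preds {L2,L3,L4}: {L0,L1,L2} ∩ {L0,L3} ∩ {L0,L1,L4} = {L0}; idom=L0
  L6: preds {L4,L5}: {L0,L1,L4} ∩ {L0,L5} = {L0}; idom=L0
  L7: preds {L4,L6}: {L0,L1,L4} ∩ {L0,L6} = {L0}; idom=L0

Frontier:
  L3←L0: walk · to L0
  L3←L2: walk L2→L1 to L0
  L5←L2: walk L2→L1 to L0
  L5←L3: walk L3 to L0
  L5←L4: walk L4→L1 to L0
  L6←L4: walk L4→L1 to L0
  L6←L5: walk L5 to L0
  L7←L4: walk L4→L1 to L0
  L7←L6: walk L6 to L0
  L0: DF=∅
  L1: DF={L3,L5,L6,L7}
  L2: DF={L3,L5}
  L3: DF={L5}
  L4: DF={L5,L6,L7}
  L5: DF={L6}
  L6: DF={L7}
  L7: DF=∅

DF(L1) = ["L3", "L5", "L6", "L7"]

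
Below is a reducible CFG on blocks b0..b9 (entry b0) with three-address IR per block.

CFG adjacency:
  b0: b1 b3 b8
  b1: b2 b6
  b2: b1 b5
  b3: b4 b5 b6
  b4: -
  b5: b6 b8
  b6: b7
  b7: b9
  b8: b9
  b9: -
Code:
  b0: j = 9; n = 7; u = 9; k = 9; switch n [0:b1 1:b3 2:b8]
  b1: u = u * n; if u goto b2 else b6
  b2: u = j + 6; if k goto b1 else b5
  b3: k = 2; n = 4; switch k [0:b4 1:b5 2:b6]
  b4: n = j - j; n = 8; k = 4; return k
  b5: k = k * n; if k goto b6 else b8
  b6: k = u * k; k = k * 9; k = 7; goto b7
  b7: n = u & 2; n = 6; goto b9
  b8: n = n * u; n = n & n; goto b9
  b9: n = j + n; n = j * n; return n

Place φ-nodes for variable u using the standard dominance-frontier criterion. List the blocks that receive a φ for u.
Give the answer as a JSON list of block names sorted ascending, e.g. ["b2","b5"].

Answer: ["b1", "b5", "b6", "b8", "b9"]

Analysis:
idom tree: b1←b0 b2←b1 b3←b0 b4←b3 b5←b0 b6←b0 b7←b6 b8←b0 b9←b0
Dom∩ at merges:
  b1: preds {b0,b2}: {b0} ∩ {b0,b1,b2} = {b0}; idom=b0
  b5: preds {b2,b3}: {b0,b1,b2} ∩ {b0,b3} = {b0}; idom=b0
  b6: preds {b1,b3,b5}: {b0,b1} ∩ {b0,b3} ∩ {b0,b5} = {b0}; idom=b0
  b8: preds {b0,b5}: {b0} ∩ {b0,b5} = {b0}; idom=b0
  b9: preds {b7,b8}: {b0,b6,b7} ∩ {b0,b8} = {b0}; idom=b0

Frontier:
  join b1 pred b0: · stop@b0
  join b1 pred b2: b2→b1 stop@b0
  join b5 pred b2: b2→b1 stop@b0
  join b5 pred b3: b3 stop@b0
  join b6 pred b1: b1 stop@b0
  join b6 pred b3: b3 stop@b0
  join b6 pred b5: b5 stop@b0
  join b8 pred b0: · stop@b0
  join b8 pred b5: b5 stop@b0
  join b9 pred b7: b7→b6 stop@b0
  join b9 pred b8: b8 stop@b0
  DF(b0)=∅
  DF(b1)={b1,b5,b6}
  DF(b2)={b1,b5}
  DF(b3)={b5,b6}
  DF(b4)=∅
  DF(b5)={b6,b8}
  DF(b6)={b9}
  DF(b7)={b9}
  DF(b8)={b9}
  DF(b9)=∅

φ for u: defs {b0,b1,b2}
  DF⁺ = {b1,b5,b6,b8,b9}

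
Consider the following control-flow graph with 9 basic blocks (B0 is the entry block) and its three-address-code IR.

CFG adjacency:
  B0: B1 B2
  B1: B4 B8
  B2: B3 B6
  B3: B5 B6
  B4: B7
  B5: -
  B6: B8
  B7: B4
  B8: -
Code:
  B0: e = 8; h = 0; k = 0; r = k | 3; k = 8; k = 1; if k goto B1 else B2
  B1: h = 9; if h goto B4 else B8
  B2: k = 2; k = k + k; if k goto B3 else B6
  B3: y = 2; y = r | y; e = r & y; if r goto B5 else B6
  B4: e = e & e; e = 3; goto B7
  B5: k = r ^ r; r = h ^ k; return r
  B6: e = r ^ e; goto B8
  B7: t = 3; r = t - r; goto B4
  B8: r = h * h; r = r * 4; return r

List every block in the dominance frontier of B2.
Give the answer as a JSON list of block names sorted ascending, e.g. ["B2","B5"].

idom tree: B1←B0 B2←B0 B3←B2 B4←B1 B5←B3 B6←B2 B7←B4 B8←B0
Join-block Dom:
  B4: preds {B1,B7}: {B0,B1} ∩ {B0,B1,B4,B7} = {B0,B1}; idom=B1
  B6: preds {B2,B3}: {B0,B2} ∩ {B0,B2,B3} = {B0,B2}; idom=B2
  B8: preds {B1,B6}: {B0,B1} ∩ {B0,B2,B6} = {B0}; idom=B0

Frontier:
  join B4 pred B1: · stop@B1
  join B4 pred B7: B7→B4 stop@B1
  join B6 pred B2: · stop@B2
  join B6 pred B3: B3 stop@B2
  join B8 pred B1: B1 stop@B0
  join B8 pred B6: B6→B2 stop@B0
  B0 → ∅
  B1 → {B8}
  B2 → {B8}
  B3 → {B6}
  B4 → {B4}
  B5 → ∅
  B6 → {B8}
  B7 → {B4}
  B8 → ∅

DF(B2) = ["B8"]

Answer: ["B8"]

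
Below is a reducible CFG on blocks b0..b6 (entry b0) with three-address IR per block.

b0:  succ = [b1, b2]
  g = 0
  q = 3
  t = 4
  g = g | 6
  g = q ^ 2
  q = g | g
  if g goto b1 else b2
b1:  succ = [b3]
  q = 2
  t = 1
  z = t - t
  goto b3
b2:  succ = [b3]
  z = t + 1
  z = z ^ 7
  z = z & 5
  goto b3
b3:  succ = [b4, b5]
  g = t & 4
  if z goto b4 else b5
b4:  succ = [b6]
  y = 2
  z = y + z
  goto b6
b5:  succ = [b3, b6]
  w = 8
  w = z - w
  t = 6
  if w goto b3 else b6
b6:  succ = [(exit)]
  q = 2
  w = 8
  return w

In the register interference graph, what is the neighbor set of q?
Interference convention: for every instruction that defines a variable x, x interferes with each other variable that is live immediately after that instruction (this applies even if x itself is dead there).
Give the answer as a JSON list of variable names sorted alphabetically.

Answer: ["g", "t"]

Analysis:
Per-block:
  b0: def={g,q,t} ue=∅
  b1: def={q,t,z} ue=∅
  b2: def={z} ue={t}
  b3: def={g} ue={t,z}
  b4: def={y,z} ue={z}
  b5: def={t,w} ue={z}
  b6: def={q,w} ue=∅

Liveness:
  b0: in=∅ out={t}
  b1: in=∅ out={t,z}
  b2: in={t} out={t,z}
  b3: in={t,z} out={z}
  b4: in={z} out=∅
  b5: in={z} out={t,z}
  b6: in=∅ out=∅

Conflict graph:
  g: {q,t,z}
  q: {g,t}
  t: {g,q,w,z}
  w: {t,z}
  y: {z}
  z: {g,t,w,y}

N(q) = ["g", "t"]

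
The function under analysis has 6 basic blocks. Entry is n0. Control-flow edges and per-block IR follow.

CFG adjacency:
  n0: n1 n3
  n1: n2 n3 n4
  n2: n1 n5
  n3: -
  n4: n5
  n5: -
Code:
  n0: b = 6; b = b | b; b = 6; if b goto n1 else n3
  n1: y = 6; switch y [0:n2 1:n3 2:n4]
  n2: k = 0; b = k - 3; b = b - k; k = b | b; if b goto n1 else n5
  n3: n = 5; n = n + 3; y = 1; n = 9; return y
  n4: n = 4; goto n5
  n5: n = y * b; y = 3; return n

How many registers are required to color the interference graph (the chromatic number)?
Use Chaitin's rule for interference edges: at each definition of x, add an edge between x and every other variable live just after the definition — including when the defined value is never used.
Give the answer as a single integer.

Answer: 3

Derivation:
def/use:
  n0 def {b} use ∅
  n1 def {y} use ∅
  n2 def {b,k} use ∅
  n3 def {n,y} use ∅
  n4 def {n} use ∅
  n5 def {n,y} use {b,y}

Backward fixpoint:
  n0 li=∅ lo={b}
  n1 li={b} lo={b,y}
  n2 li={y} lo={b,y}
  n3 li=∅ lo=∅
  n4 li={b,y} lo={b,y}
  n5 li={b,y} lo=∅

Interfere edges:
  b↔{k,n,y}
  k↔{b,y}
  n↔{b,y}
  y↔{b,k,n}

Chromatic number:
  {b,k,y} pairwise interfere (3-clique) ⇒ χ ≥ 3
  3-colouring: r0={b}  r1={y}  r2={k,n}
  χ = 3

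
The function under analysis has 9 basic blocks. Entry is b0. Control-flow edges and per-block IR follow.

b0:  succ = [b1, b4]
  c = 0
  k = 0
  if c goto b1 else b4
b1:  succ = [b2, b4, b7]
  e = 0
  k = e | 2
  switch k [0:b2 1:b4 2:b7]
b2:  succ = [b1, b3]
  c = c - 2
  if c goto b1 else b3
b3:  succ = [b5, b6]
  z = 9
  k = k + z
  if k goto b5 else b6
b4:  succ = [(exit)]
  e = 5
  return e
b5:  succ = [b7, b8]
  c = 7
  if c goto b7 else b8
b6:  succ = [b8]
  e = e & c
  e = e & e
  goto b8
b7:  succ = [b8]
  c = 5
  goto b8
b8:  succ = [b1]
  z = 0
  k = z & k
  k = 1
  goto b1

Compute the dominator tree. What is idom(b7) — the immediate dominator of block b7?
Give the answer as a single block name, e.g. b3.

idom tree: b1←b0 b2←b1 b3←b2 b4←b0 b5←b3 b6←b3 b7←b1 b8←b1
Join-block Dom:
  b1: preds {b0,b2,b8}: {b0} ∩ {b0,b1,b2} ∩ {b0,b1,b8} = {b0}; idom=b0
  b4: preds {b0,b1}: {b0} ∩ {b0,b1} = {b0}; idom=b0
  b7: preds {b1,b5}: {b0,b1} ∩ {b0,b1,b2,b3,b5} = {b0,b1}; idom=b1
  b8: preds {b5,b6,b7}: {b0,b1,b2,b3,b5} ∩ {b0,b1,b2,b3,b6} ∩ {b0,b1,b7} = {b0,b1}; idom=b1

idom(b7) = b1

Answer: b1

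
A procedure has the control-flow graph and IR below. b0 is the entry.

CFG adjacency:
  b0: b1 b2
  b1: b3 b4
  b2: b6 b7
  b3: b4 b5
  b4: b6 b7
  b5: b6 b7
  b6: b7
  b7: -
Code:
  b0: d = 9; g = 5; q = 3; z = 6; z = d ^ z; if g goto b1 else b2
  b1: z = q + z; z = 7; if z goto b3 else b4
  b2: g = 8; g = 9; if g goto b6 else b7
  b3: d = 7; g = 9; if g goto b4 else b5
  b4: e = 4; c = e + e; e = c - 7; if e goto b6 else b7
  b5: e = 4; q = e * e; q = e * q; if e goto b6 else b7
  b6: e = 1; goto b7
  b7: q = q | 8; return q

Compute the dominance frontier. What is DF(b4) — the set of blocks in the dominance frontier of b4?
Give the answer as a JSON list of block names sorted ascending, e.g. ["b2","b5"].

Answer: ["b6", "b7"]

Derivation:
idom tree: b1←b0 b2←b0 b3←b1 b4←b1 b5←b3 b6←b0 b7←b0
Join-block Dom:
  b4: preds {b1,b3}: {b0,b1} ∩ {b0,b1,b3} = {b0,b1}; idom=b1
  b6: preds {b2,b4,b5}: {b0,b2} ∩ {b0,b1,b4} ∩ {b0,b1,b3,b5} = {b0}; idom=b0
  b7: preds {b2,b4,b5,b6}: {b0,b2} ∩ {b0,b1,b4} ∩ {b0,b1,b3,b5} ∩ {b0,b6} = {b0}; idom=b0

Frontier:
  b4←b1: walk · to b1
  b4←b3: walk b3 to b1
  b6←b2: walk b2 to b0
  b6←b4: walk b4→b1 to b0
  b6←b5: walk b5→b3→b1 to b0
  b7←b2: walk b2 to b0
  b7←b4: walk b4→b1 to b0
  b7←b5: walk b5→b3→b1 to b0
  b7←b6: walk b6 to b0
  DF(b0)=∅
  DF(b1)={b6,b7}
  DF(b2)={b6,b7}
  DF(b3)={b4,b6,b7}
  DF(b4)={b6,b7}
  DF(b5)={b6,b7}
  DF(b6)={b7}
  DF(b7)=∅

DF(b4) = ["b6", "b7"]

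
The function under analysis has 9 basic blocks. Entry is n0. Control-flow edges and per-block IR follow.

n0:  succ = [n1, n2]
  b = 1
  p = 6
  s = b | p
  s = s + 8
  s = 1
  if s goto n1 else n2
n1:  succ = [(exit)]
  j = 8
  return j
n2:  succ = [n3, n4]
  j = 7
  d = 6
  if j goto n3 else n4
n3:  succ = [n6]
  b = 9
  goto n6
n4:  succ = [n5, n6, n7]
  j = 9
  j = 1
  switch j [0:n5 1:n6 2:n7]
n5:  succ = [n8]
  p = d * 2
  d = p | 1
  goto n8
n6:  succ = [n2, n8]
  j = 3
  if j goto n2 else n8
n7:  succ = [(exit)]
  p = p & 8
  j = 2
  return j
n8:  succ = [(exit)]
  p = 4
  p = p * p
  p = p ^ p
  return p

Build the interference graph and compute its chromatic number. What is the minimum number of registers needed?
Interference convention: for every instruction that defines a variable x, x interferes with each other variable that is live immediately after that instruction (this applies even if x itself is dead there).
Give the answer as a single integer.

Answer: 3

Analysis:
Block summaries:
  n0: {b,p,s} / ∅
  n1: {j} / ∅
  n2: {d,j} / ∅
  n3: {b} / ∅
  n4: {j} / ∅
  n5: {d,p} / {d}
  n6: {j} / ∅
  n7: {j,p} / {p}
  n8: {p} / ∅

Live sets:
  n0: in=∅ out={p}
  n1: in=∅ out=∅
  n2: in={p} out={d,p}
  n3: in={p} out={p}
  n4: in={d,p} out={d,p}
  n5: in={d} out=∅
  n6: in={p} out={p}
  n7: in={p} out=∅
  n8: in=∅ out=∅

Interfere edges:
  b: {p}
  d: {j,p}
  j: {d,p}
  p: {b,d,j,s}
  s: {p}

Chromatic number:
  clique {d,j,p} ⇒ need ≥ 3
  assign b→r1 d→r1 j→r2 p→r0 s→r1 — no edge inside a register ⇒ χ ≤ 3
  χ = 3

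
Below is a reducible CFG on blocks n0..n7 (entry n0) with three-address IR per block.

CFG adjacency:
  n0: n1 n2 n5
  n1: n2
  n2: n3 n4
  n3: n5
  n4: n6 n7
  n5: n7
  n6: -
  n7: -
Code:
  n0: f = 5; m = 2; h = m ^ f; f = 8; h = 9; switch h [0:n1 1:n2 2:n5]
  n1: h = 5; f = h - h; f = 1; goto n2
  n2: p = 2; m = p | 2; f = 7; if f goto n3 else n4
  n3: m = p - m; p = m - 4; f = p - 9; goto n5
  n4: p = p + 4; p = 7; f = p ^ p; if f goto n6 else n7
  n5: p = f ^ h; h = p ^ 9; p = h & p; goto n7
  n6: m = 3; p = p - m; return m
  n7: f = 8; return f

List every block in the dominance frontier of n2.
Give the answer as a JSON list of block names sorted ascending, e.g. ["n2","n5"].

idom tree: n1←n0 n2←n0 n3←n2 n4←n2 n5←n0 n6←n4 n7←n0
Dom at joins:
  n2: preds {n0,n1}: {n0} ∩ {n0,n1} = {n0}; idom=n0
  n5: preds {n0,n3}: {n0} ∩ {n0,n2,n3} = {n0}; idom=n0
  n7: preds {n4,n5}: {n0,n2,n4} ∩ {n0,n5} = {n0}; idom=n0

DF walk-up:
  n2←n0: walk · to n0
  n2←n1: walk n1 to n0
  n5←n0: walk · to n0
  n5←n3: walk n3→n2 to n0
  n7←n4: walk n4→n2 to n0
  n7←n5: walk n5 to n0
  DF(n0)=∅
  DF(n1)={n2}
  DF(n2)={n5,n7}
  DF(n3)={n5}
  DF(n4)={n7}
  DF(n5)={n7}
  DF(n6)=∅
  DF(n7)=∅

DF(n2) = ["n5", "n7"]

Answer: ["n5", "n7"]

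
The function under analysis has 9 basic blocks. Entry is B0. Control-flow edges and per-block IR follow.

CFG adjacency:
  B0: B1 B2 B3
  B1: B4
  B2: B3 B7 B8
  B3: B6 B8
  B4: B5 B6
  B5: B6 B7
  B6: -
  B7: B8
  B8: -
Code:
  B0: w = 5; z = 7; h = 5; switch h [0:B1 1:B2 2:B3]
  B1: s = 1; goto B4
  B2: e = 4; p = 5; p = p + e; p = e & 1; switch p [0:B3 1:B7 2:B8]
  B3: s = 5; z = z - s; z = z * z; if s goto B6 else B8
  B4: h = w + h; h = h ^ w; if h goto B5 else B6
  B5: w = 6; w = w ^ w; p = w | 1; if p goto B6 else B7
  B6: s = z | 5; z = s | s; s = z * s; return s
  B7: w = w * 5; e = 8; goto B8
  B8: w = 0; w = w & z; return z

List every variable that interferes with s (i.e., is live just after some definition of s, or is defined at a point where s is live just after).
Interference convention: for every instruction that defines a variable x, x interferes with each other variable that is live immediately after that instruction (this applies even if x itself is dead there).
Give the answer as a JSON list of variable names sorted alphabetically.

Block summaries:
  B0: def={h,w,z} ue=∅
  B1: def={s} ue=∅
  B2: def={e,p} ue=∅
  B3: def={s,z} ue={z}
  B4: def={h} ue={h,w}
  B5: def={p,w} ue=∅
  B6: def={s,z} ue={z}
  B7: def={e,w} ue={w}
  B8: def={w} ue={z}

Live sets:
  B0 li=∅ lo={h,w,z}
  B1 li={h,w,z} lo={h,w,z}
  B2 li={w,z} lo={w,z}
  B3 li={z} lo={z}
  B4 li={h,w,z} lo={z}
  B5 li={z} lo={w,z}
  B6 li={z} lo=∅
  B7 li={w,z} lo={z}
  B8 li={z} lo=∅

Interfere edges:
  e — {p,w,z}
  h — {s,w,z}
  p — {e,w,z}
  s — {h,w,z}
  w — {e,h,p,s,z}
  z — {e,h,p,s,w}

N(s) = ["h", "w", "z"]

Answer: ["h", "w", "z"]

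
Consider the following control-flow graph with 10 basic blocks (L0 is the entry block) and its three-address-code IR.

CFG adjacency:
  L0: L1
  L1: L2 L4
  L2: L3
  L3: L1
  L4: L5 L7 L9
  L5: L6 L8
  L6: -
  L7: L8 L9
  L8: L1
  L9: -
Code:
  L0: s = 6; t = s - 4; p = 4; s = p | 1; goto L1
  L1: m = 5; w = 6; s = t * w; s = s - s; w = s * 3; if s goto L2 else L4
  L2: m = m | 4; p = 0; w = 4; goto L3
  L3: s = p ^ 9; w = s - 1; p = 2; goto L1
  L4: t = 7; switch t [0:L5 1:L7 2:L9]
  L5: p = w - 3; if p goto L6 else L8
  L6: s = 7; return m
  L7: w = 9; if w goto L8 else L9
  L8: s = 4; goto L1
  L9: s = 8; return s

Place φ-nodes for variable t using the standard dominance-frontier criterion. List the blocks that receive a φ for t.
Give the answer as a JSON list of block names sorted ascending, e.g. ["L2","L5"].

idom tree: L1←L0 L2←L1 L3←L2 L4←L1 L5←L4 L6←L5 L7←L4 L8←L4 L9←L4
Dom at joins:
  L1: preds {L0,L3,L8}: {L0} ∩ {L0,L1,L2,L3} ∩ {L0,L1,L4,L8} = {L0}; idom=L0
  L8: preds {L5,L7}: {L0,L1,L4,L5} ∩ {L0,L1,L4,L7} = {L0,L1,L4}; idom=L4
  L9: preds {L4,L7}: {L0,L1,L4} ∩ {L0,L1,L4,L7} = {L0,L1,L4}; idom=L4

DF derivation:
  join L1 pred L0: · stop@L0
  join L1 pred L3: L3→L2→L1 stop@L0
  join L1 pred L8: L8→L4→L1 stop@L0
  join L8 pred L5: L5 stop@L4
  join L8 pred L7: L7 stop@L4
  join L9 pred L4: · stop@L4
  join L9 pred L7: L7 stop@L4
  L0: DF=∅
  L1: DF={L1}
  L2: DF={L1}
  L3: DF={L1}
  L4: DF={L1}
  L5: DF={L8}
  L6: DF=∅
  L7: DF={L8,L9}
  L8: DF={L1}
  L9: DF=∅

φ for t: defs {L0,L4}
  DF⁺ = {L1}

Answer: ["L1"]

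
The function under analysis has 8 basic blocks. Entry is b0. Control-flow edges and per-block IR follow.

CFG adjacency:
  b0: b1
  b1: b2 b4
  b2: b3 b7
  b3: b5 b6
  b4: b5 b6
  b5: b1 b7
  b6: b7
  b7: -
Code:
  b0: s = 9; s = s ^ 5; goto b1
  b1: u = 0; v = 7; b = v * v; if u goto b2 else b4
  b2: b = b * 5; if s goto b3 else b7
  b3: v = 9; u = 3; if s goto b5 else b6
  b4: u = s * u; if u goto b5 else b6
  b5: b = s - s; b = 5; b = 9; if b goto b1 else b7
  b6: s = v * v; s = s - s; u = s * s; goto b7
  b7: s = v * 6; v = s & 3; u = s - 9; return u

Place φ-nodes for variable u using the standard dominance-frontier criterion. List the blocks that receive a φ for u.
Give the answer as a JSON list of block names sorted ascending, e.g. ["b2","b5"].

idom tree: b1←b0 b2←b1 b3←b2 b4←b1 b5←b1 b6←b1 b7←b1
Dom∩ at merges:
  b1: preds {b0,b5}: {b0} ∩ {b0,b1,b5} = {b0}; idom=b0
  b5: preds {b3,b4}: {b0,b1,b2,b3} ∩ {b0,b1,b4} = {b0,b1}; idom=b1
  b6: preds {b3,b4}: {b0,b1,b2,b3} ∩ {b0,b1,b4} = {b0,b1}; idom=b1
  b7: preds {b2,b5,b6}: {b0,b1,b2} ∩ {b0,b1,b5} ∩ {b0,b1,b6} = {b0,b1}; idom=b1

DF derivation:
  b1←b0: walk · to b0
  b1←b5: walk b5→b1 to b0
  b5←b3: walk b3→b2 to b1
  b5←b4: walk b4 to b1
  b6←b3: walk b3→b2 to b1
  b6←b4: walk b4 to b1
  b7←b2: walk b2 to b1
  b7←b5: walk b5 to b1
  b7←b6: walk b6 to b1
  b0: DF=∅
  b1: DF={b1}
  b2: DF={b5,b6,b7}
  b3: DF={b5,b6}
  b4: DF={b5,b6}
  b5: DF={b1,b7}
  b6: DF={b7}
  b7: DF=∅

φ for u: defs {b1,b3,b4,b6,b7}
  DF⁺ = {b1,b5,b6,b7}

Answer: ["b1", "b5", "b6", "b7"]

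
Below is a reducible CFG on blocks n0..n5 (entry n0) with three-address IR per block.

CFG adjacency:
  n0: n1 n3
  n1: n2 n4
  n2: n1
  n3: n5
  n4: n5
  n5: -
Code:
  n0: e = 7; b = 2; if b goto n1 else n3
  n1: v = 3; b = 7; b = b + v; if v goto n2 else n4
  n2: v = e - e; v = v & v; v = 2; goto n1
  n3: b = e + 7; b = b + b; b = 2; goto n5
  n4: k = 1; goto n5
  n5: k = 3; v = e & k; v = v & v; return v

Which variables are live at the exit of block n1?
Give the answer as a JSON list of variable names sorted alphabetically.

Answer: ["e"]

Derivation:
Per-block:
  n0: {b,e} / ∅
  n1: {b,v} / ∅
  n2: {v} / {e}
  n3: {b} / {e}
  n4: {k} / ∅
  n5: {k,v} / {e}

Backward fixpoint:
  live n0: ∅→{e}
  live n1: {e}→{e}
  live n2: {e}→{e}
  live n3: {e}→{e}
  live n4: {e}→{e}
  live n5: {e}→∅

live-out(n1) = ["e"]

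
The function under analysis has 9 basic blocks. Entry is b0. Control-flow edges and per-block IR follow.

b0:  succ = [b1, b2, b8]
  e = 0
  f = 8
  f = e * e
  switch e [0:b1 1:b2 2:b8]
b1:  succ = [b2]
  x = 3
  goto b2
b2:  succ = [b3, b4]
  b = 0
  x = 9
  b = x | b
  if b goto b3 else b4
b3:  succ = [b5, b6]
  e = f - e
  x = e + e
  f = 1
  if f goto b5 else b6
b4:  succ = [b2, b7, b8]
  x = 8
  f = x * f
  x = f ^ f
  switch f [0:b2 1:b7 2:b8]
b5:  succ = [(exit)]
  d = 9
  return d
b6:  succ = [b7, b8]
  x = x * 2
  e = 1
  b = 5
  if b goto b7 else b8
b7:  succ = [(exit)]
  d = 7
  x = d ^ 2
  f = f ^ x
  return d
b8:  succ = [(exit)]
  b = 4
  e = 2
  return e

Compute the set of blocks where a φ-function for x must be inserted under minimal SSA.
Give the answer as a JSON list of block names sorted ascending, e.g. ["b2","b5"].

Answer: ["b2", "b7", "b8"]

Derivation:
idom tree: b1←b0 b2←b0 b3←b2 b4←b2 b5←b3 b6←b3 b7←b2 b8←b0
Dom at joins:
  b2: preds {b0,b1,b4}: {b0} ∩ {b0,b1} ∩ {b0,b2,b4} = {b0}; idom=b0
  b7: preds {b4,b6}: {b0,b2,b4} ∩ {b0,b2,b3,b6} = {b0,b2}; idom=b2
  b8: preds {b0,b4,b6}: {b0} ∩ {b0,b2,b4} ∩ {b0,b2,b3,b6} = {b0}; idom=b0

Frontier:
  join b2 pred b0: · stop@b0
  join b2 pred b1: b1 stop@b0
  join b2 pred b4: b4→b2 stop@b0
  join b7 pred b4: b4 stop@b2
  join b7 pred b6: b6→b3 stop@b2
  join b8 pred b0: · stop@b0
  join b8 pred b4: b4→b2 stop@b0
  join b8 pred b6: b6→b3→b2 stop@b0
  b0: DF=∅
  b1: DF={b2}
  b2: DF={b2,b8}
  b3: DF={b7,b8}
  b4: DF={b2,b7,b8}
  b5: DF=∅
  b6: DF={b7,b8}
  b7: DF=∅
  b8: DF=∅

φ for x: defs {b1,b2,b3,b4,b6,b7}
  DF⁺ = {b2,b7,b8}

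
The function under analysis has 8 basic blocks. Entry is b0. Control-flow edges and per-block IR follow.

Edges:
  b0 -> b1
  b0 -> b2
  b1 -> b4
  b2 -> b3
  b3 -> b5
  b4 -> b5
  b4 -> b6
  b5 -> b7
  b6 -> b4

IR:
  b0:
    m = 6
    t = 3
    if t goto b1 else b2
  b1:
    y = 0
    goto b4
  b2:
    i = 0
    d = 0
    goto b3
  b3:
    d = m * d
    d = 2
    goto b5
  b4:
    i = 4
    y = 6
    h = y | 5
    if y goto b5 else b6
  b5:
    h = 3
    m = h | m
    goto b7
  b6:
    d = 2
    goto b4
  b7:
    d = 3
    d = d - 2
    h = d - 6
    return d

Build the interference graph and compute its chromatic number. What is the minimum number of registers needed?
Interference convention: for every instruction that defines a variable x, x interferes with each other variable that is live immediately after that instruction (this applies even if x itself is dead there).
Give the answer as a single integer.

Per-block:
  b0: def={m,t} ue=∅
  b1: def={y} ue=∅
  b2: def={d,i} ue=∅
  b3: def={d} ue={d,m}
  b4: def={h,i,y} ue=∅
  b5: def={h,m} ue={m}
  b6: def={d} ue=∅
  b7: def={d,h} ue=∅

Backward fixpoint:
  b0 li=∅ lo={m}
  b1 li={m} lo={m}
  b2 li={m} lo={d,m}
  b3 li={d,m} lo={m}
  b4 li={m} lo={m}
  b5 li={m} lo=∅
  b6 li={m} lo={m}
  b7 li=∅ lo=∅

Interference:
  d↔{h,m}
  h↔{d,m,y}
  i↔{m}
  m↔{d,h,i,t,y}
  t↔{m}
  y↔{h,m}

Chromatic number:
  lower bound: {d,h,m} mutually conflict ⇒ χ ≥ 3
  3-colouring: r0={m}  r1={h,i,t}  r2={d,y}
  χ = 3

Answer: 3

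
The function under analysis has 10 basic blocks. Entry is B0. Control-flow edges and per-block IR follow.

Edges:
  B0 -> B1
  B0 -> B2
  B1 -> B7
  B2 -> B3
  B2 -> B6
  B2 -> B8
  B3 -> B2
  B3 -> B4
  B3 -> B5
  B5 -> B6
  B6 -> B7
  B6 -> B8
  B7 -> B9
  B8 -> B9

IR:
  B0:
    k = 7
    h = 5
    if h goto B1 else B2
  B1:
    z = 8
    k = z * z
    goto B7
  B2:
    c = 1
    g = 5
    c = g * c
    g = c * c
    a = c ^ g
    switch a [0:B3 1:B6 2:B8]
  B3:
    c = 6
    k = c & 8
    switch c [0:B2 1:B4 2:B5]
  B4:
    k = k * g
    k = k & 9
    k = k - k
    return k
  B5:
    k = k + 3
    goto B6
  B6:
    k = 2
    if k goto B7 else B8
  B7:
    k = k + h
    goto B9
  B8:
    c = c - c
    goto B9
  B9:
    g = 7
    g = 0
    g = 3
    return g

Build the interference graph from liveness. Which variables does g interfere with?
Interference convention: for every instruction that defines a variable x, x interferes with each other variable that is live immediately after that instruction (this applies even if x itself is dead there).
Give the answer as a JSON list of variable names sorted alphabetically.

Answer: ["a", "c", "h", "k"]

Derivation:
def/use:
  B0: def={h,k} ue=∅
  B1: def={k,z} ue=∅
  B2: def={a,c,g} ue=∅
  B3: def={c,k} ue=∅
  B4: def={k} ue={g,k}
  B5: def={k} ue={k}
  B6: def={k} ue=∅
  B7: def={k} ue={h,k}
  B8: def={c} ue={c}
  B9: def={g} ue=∅

Backward fixpoint:
  B0: in=∅ out={h}
  B1: in={h} out={h,k}
  B2: in={h} out={c,g,h}
  B3: in={g,h} out={c,g,h,k}
  B4: in={g,k} out=∅
  B5: in={c,h,k} out={c,h}
  B6: in={c,h} out={c,h,k}
  B7: in={h,k} out=∅
  B8: in={c} out=∅
  B9: in=∅ out=∅

Interfere edges:
  a: {c,g,h}
  c: {a,g,h,k}
  g: {a,c,h,k}
  h: {a,c,g,k,z}
  k: {c,g,h}
  z: {h}

N(g) = ["a", "c", "h", "k"]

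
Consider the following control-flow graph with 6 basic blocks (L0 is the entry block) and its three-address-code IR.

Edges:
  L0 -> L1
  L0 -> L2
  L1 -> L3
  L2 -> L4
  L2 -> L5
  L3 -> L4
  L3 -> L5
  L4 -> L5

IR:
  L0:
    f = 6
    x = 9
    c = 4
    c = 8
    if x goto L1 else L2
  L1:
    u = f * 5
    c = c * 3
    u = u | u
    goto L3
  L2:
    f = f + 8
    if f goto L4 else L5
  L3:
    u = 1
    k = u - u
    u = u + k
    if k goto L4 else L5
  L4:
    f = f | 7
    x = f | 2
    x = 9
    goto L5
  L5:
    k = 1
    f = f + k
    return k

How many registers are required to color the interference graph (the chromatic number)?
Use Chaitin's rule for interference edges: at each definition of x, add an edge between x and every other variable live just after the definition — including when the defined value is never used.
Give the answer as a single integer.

Per-block:
  L0: def={c,f,x} ue=∅
  L1: def={c,u} ue={c,f}
  L2: def={f} ue={f}
  L3: def={k,u} ue=∅
  L4: def={f,x} ue={f}
  L5: def={f,k} ue={f}

Backward fixpoint:
  live L0: ∅→{c,f}
  live L1: {c,f}→{f}
  live L2: {f}→{f}
  live L3: {f}→{f}
  live L4: {f}→{f}
  live L5: {f}→∅

Interference:
  c↔{f,u,x}
  f↔{c,k,u,x}
  k↔{f,u}
  u↔{c,f,k}
  x↔{c,f}

Chromatic number:
  clique {c,f,u} ⇒ need ≥ 3
  assign c→R1 f→R0 k→R1 u→R2 x→R2 — no edge inside a register ⇒ χ ≤ 3
  χ = 3

Answer: 3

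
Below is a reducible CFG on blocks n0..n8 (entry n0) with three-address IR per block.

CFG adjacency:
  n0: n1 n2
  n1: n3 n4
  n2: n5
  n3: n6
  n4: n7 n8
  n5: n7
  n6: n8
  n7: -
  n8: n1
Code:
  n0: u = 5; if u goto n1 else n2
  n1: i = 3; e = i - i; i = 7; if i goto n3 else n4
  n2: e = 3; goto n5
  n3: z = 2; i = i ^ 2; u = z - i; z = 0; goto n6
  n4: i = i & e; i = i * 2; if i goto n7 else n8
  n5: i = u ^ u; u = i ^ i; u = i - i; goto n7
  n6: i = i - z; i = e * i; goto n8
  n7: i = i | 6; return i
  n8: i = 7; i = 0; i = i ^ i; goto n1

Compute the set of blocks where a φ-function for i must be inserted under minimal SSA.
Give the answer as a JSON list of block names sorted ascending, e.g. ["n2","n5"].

idom tree: n1←n0 n2←n0 n3←n1 n4←n1 n5←n2 n6←n3 n7←n0 n8←n1
Join-block Dom:
  n1: preds {n0,n8}: {n0} ∩ {n0,n1,n8} = {n0}; idom=n0
  n7: preds {n4,n5}: {n0,n1,n4} ∩ {n0,n2,n5} = {n0}; idom=n0
  n8: preds {n4,n6}: {n0,n1,n4} ∩ {n0,n1,n3,n6} = {n0,n1}; idom=n1

DF derivation:
  join n1 pred n0: · stop@n0
  join n1 pred n8: n8→n1 stop@n0
  join n7 pred n4: n4→n1 stop@n0
  join n7 pred n5: n5→n2 stop@n0
  join n8 pred n4: n4 stop@n1
  join n8 pred n6: n6→n3 stop@n1
  n0 → ∅
  n1 → {n1,n7}
  n2 → {n7}
  n3 → {n8}
  n4 → {n7,n8}
  n5 → {n7}
  n6 → {n8}
  n7 → ∅
  n8 → {n1}

φ for i: defs {n1,n3,n4,n5,n6,n7,n8}
  DF⁺ = {n1,n7,n8}

Answer: ["n1", "n7", "n8"]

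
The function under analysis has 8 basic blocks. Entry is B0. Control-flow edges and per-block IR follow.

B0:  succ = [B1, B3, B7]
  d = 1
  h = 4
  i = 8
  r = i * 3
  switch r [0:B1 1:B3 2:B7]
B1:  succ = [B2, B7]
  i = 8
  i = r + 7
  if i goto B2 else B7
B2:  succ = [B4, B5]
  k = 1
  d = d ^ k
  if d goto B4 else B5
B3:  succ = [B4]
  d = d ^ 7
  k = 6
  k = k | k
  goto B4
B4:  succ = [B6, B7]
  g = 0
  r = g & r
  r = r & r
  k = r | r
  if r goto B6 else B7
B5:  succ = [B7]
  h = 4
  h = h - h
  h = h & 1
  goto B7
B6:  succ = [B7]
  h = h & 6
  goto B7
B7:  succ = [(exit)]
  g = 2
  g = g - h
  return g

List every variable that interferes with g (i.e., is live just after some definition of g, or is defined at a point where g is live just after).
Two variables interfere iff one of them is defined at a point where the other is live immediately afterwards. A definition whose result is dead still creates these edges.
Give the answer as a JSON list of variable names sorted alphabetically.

Per-block:
  B0: {d,h,i,r} / ∅
  B1: {i} / {r}
  B2: {d,k} / {d}
  B3: {d,k} / {d}
  B4: {g,k,r} / {r}
  B5: {h} / ∅
  B6: {h} / {h}
  B7: {g} / {h}

Live sets:
  B0: in=∅ out={d,h,r}
  B1: in={d,h,r} out={d,h,r}
  B2: in={d,h,r} out={h,r}
  B3: in={d,h,r} out={h,r}
  B4: in={h,r} out={h}
  B5: in=∅ out={h}
  B6: in={h} out={h}
  B7: in={h} out=∅

Interfere edges:
  d↔{h,i,k,r}
  g↔{h,r}
  h↔{d,g,i,k,r}
  i↔{d,h,r}
  k↔{d,h,r}
  r↔{d,g,h,i,k}

N(g) = ["h", "r"]

Answer: ["h", "r"]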